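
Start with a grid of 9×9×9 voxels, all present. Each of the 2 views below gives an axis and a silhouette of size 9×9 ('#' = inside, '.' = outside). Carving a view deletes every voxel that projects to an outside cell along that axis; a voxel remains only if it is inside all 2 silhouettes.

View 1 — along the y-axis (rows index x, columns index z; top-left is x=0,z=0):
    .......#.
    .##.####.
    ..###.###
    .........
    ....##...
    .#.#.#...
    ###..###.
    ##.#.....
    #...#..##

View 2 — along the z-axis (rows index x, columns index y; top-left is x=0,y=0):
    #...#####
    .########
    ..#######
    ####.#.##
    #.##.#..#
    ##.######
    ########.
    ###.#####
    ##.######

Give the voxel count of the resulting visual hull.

before carving: 729 voxels (9×9×9)
[1] y-view keeps 31 columns → grid now 279
[2] z-view keeps 65 columns → grid now 234

|visual hull| = 234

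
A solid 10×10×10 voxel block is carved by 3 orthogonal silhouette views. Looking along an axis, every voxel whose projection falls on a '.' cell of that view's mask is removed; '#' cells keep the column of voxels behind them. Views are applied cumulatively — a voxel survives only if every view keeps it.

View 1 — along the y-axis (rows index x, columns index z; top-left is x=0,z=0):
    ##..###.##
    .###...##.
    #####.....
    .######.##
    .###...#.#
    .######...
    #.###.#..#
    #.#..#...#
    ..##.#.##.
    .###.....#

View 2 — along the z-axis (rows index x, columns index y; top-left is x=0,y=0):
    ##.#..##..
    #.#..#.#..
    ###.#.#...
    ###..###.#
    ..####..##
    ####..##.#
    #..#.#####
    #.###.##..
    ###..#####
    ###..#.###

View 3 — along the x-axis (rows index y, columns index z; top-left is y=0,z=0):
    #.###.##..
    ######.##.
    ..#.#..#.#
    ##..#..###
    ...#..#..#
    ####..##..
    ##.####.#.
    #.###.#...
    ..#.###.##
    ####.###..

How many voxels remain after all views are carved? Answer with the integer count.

remaining voxels: 208

full grid |V| = 1000
[1] y-view keeps 55 columns → grid now 550
[2] z-view keeps 62 columns → grid now 342
[3] x-view keeps 58 columns → grid now 208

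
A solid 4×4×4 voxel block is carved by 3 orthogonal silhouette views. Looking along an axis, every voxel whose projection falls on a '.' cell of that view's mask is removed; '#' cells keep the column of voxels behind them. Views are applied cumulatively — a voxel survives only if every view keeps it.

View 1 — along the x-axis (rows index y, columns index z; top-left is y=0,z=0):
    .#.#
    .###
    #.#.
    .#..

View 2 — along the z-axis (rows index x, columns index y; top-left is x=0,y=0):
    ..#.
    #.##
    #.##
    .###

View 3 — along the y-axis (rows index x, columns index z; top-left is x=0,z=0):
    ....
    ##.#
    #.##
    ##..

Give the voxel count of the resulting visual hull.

|visual hull| = 10

start: 4×4×4 = 64 voxels
V1 x: intersect with YZ mask (8 set) -- 32 left
V2 z: intersect with XY mask (10 set) -- 18 left
V3 y: intersect with XZ mask (8 set) -- 10 left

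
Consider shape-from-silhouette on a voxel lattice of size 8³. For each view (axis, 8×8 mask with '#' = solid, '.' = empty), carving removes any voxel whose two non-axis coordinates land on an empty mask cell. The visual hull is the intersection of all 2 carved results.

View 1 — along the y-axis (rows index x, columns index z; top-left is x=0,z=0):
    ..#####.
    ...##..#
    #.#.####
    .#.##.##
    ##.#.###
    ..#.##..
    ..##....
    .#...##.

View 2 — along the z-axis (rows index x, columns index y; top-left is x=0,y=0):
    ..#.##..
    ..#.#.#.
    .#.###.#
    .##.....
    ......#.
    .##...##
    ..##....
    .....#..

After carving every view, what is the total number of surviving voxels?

before carving: 512 voxels (8×8×8)
carve view 1 (along y, XZ-mask fill 33/64): 264 voxels remain
carve view 2 (along z, XY-mask fill 21/64): 89 voxels remain

|visual hull| = 89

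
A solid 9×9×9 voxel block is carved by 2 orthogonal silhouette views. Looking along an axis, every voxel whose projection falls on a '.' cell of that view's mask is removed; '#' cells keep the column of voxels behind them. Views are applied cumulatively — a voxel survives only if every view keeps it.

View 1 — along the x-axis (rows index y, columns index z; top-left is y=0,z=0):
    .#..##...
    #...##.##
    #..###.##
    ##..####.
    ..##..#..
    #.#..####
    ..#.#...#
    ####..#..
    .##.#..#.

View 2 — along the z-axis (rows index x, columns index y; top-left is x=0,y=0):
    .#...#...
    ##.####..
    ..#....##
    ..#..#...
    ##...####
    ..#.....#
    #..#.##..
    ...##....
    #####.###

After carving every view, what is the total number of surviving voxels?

remaining voxels: 162

start: 9×9×9 = 729 voxels
step 1: project along x, AND mask (41/81) → |grid| = 369
step 2: project along z, AND mask (35/81) → |grid| = 162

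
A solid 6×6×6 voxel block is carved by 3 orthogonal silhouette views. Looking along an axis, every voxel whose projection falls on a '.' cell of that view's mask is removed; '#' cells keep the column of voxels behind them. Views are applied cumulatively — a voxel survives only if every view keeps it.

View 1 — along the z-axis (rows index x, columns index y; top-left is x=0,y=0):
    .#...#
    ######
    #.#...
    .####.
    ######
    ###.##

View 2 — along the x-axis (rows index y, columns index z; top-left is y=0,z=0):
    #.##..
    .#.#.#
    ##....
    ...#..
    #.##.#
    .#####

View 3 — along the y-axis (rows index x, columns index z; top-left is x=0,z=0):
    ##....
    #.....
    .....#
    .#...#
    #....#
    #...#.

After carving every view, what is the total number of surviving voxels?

remaining voxels: 19

full grid |V| = 216
after view 1 [z-axis, 25 of 36 cells solid] → remaining = 150
after view 2 [x-axis, 18 of 36 cells solid] → remaining = 76
after view 3 [y-axis, 10 of 36 cells solid] → remaining = 19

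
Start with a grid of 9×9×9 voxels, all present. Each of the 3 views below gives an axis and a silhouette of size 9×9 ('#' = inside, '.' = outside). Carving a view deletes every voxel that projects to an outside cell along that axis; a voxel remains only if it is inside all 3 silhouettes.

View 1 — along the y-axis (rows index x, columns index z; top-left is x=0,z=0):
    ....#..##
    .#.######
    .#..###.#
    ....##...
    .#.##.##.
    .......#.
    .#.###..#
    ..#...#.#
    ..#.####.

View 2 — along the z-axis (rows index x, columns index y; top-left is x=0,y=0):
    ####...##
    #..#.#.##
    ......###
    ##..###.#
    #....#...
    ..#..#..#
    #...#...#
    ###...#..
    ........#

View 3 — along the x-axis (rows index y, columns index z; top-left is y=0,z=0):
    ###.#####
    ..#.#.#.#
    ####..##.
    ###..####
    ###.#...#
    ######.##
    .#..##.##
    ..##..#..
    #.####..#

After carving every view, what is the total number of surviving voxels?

84 voxels

full grid |V| = 729
  1. axis=1 (XZ plane), |mask|=36  ⇒  voxels=324
  2. axis=2 (XY plane), |mask|=33  ⇒  voxels=125
  3. axis=0 (YZ plane), |mask|=52  ⇒  voxels=84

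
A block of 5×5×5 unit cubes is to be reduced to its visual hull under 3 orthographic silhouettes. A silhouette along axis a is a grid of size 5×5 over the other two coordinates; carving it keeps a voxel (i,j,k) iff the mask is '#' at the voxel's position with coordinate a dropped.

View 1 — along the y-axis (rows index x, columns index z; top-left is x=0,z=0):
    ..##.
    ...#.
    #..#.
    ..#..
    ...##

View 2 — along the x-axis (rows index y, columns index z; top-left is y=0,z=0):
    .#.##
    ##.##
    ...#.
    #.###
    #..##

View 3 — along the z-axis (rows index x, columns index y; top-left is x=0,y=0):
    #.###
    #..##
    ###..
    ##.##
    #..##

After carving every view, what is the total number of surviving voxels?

before carving: 125 voxels (5×5×5)
step 1: project along y, AND mask (8/25) → |grid| = 40
step 2: project along x, AND mask (15/25) → |grid| = 29
step 3: project along z, AND mask (17/25) → |grid| = 19

voxel count = 19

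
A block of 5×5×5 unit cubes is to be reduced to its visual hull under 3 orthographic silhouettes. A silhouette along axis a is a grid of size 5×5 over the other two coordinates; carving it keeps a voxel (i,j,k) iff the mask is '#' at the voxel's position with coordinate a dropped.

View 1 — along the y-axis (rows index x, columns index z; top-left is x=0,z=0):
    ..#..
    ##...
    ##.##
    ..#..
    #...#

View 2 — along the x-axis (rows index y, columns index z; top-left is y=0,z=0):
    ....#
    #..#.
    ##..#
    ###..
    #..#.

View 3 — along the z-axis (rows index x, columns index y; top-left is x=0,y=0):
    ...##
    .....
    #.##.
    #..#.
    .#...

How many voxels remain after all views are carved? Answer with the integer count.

9 voxels

start: 5×5×5 = 125 voxels
  1. axis=1 (XZ plane), |mask|=10  ⇒  voxels=50
  2. axis=0 (YZ plane), |mask|=11  ⇒  voxels=24
  3. axis=2 (XY plane), |mask|=8  ⇒  voxels=9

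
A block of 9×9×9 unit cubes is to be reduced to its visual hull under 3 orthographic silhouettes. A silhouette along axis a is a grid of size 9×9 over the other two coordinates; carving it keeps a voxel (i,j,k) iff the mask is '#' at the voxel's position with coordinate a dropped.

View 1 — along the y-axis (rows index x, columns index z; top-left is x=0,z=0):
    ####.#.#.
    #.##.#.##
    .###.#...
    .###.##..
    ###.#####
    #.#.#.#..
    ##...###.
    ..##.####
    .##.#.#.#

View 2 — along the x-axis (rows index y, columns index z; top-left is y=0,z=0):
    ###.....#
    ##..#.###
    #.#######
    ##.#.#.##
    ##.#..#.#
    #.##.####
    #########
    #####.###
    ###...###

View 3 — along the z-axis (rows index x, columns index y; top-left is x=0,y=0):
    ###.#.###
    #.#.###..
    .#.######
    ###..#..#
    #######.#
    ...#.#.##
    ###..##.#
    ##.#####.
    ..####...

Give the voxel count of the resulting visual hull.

207 voxels

start: 9×9×9 = 729 voxels
carve view 1 (along y, XZ-mask fill 49/81): 441 voxels remain
carve view 2 (along x, YZ-mask fill 59/81): 318 voxels remain
carve view 3 (along z, XY-mask fill 53/81): 207 voxels remain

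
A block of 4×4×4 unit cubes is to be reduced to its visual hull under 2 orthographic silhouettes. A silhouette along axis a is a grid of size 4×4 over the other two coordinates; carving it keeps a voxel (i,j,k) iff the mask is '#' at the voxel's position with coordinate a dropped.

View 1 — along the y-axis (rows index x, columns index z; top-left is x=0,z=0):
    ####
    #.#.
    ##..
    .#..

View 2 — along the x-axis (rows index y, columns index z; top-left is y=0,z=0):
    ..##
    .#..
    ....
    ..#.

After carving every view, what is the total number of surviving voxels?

remaining voxels: 8

initial block: 4^3 = 64
V1 y: intersect with XZ mask (9 set) -- 36 left
V2 x: intersect with YZ mask (4 set) -- 8 left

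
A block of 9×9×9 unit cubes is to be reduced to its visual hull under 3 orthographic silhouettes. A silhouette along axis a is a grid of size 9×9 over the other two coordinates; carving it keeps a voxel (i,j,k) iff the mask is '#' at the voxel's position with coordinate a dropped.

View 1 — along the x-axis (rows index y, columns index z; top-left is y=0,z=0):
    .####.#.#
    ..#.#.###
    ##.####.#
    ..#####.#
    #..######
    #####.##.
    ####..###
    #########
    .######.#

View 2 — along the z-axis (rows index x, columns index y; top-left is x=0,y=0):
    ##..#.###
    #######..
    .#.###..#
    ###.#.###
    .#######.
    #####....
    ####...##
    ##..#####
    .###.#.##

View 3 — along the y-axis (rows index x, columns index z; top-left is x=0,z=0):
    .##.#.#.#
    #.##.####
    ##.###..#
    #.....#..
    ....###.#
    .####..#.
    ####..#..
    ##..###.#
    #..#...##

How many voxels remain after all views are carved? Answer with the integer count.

before carving: 729 voxels (9×9×9)
step 1: project along x, AND mask (61/81) → |grid| = 549
step 2: project along z, AND mask (56/81) → |grid| = 374
step 3: project along y, AND mask (44/81) → |grid| = 200

|visual hull| = 200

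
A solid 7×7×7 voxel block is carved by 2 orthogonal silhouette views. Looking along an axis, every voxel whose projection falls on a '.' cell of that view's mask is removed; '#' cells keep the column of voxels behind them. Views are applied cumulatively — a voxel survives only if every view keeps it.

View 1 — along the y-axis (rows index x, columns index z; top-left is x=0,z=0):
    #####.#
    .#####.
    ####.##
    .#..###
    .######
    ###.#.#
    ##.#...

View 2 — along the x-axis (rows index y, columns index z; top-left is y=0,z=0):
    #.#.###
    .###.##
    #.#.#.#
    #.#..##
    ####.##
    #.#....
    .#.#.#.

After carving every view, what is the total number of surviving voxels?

voxel count = 141

start: 7×7×7 = 343 voxels
carve view 1 (along y, XZ-mask fill 35/49): 245 voxels remain
carve view 2 (along x, YZ-mask fill 29/49): 141 voxels remain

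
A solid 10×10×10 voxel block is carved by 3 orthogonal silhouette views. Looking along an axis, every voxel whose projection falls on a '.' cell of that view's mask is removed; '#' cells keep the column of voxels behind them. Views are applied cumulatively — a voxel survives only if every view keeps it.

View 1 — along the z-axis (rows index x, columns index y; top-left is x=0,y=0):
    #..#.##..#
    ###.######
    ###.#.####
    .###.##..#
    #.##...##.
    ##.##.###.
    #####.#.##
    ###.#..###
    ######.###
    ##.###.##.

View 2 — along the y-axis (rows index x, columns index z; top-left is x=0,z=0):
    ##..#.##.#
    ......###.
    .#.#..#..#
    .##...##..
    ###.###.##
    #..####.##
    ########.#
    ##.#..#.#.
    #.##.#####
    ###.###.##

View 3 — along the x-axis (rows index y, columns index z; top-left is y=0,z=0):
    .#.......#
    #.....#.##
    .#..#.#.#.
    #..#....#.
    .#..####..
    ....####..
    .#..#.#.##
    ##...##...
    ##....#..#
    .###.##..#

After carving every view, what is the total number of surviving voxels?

190 voxels

initial block: 10^3 = 1000
carve view 1 (along z, XY-mask fill 71/100): 710 voxels remain
carve view 2 (along y, XZ-mask fill 62/100): 437 voxels remain
carve view 3 (along x, YZ-mask fill 41/100): 190 voxels remain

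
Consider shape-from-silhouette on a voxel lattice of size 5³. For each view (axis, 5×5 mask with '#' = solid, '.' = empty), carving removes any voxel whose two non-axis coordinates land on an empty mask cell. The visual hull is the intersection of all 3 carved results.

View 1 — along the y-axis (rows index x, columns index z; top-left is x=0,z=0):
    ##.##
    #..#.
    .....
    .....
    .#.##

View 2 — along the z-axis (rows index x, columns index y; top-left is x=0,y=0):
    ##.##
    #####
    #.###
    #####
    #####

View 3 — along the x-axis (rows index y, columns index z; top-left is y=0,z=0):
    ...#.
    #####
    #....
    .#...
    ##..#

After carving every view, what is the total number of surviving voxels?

before carving: 125 voxels (5×5×5)
step 1: project along y, AND mask (9/25) → |grid| = 45
step 2: project along z, AND mask (23/25) → |grid| = 41
step 3: project along x, AND mask (11/25) → |grid| = 21

|visual hull| = 21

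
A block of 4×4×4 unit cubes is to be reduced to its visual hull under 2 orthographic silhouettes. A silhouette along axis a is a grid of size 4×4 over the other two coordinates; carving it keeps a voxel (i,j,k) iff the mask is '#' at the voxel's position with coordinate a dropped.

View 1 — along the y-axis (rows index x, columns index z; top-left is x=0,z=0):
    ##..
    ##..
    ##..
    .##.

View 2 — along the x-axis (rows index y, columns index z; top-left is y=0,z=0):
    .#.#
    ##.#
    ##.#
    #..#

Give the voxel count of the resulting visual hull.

initial block: 4^3 = 64
[1] y-view keeps 8 columns → grid now 32
[2] x-view keeps 10 columns → grid now 21

|visual hull| = 21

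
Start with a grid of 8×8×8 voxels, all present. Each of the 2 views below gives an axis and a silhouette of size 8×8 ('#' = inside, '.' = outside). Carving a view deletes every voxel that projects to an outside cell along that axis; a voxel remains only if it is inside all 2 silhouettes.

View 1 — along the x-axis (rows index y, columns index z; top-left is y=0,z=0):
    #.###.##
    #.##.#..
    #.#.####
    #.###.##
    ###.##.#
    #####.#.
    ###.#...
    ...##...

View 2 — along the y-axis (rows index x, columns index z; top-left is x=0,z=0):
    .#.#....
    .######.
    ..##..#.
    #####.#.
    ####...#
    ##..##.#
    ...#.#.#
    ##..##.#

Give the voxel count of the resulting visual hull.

before carving: 512 voxels (8×8×8)
V1 x: intersect with YZ mask (40 set) -- 320 left
V2 y: intersect with XZ mask (35 set) -- 172 left

|visual hull| = 172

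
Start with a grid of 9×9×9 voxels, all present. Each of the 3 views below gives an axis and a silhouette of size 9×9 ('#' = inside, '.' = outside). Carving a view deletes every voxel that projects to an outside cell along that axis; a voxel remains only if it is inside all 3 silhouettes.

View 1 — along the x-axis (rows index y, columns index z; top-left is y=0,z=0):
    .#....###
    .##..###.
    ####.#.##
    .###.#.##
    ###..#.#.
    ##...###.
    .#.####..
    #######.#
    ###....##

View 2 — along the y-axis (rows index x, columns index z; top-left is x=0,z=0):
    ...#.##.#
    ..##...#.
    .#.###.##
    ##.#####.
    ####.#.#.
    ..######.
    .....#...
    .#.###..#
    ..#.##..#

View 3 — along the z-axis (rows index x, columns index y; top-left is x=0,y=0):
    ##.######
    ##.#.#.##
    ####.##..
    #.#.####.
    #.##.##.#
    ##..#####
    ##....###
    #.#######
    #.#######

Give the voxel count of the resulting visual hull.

start: 9×9×9 = 729 voxels
[1] x-view keeps 50 columns → grid now 450
[2] y-view keeps 42 columns → grid now 234
[3] z-view keeps 60 columns → grid now 173

remaining voxels: 173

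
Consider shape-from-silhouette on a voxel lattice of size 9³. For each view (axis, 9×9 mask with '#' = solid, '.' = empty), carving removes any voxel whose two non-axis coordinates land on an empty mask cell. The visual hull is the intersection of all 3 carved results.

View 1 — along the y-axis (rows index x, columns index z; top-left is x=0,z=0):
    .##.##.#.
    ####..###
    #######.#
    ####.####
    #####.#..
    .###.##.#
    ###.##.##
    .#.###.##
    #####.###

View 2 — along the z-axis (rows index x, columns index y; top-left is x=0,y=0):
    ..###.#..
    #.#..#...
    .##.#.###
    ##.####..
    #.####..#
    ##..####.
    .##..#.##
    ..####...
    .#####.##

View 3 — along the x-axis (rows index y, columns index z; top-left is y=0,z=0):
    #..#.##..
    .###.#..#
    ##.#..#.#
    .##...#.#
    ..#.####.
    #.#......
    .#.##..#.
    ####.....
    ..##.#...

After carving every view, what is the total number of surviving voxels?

remaining voxels: 147

start: 9×9×9 = 729 voxels
after view 1 [y-axis, 61 of 81 cells solid] → remaining = 549
after view 2 [z-axis, 47 of 81 cells solid] → remaining = 324
after view 3 [x-axis, 36 of 81 cells solid] → remaining = 147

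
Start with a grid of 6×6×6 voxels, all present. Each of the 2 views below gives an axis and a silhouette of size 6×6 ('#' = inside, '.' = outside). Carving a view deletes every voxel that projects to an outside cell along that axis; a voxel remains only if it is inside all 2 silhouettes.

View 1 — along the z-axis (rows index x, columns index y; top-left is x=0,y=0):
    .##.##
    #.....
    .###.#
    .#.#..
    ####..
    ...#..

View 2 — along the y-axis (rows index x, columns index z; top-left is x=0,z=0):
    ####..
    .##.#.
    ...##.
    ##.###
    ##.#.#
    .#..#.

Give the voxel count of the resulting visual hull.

55 voxels

before carving: 216 voxels (6×6×6)
after view 1 [z-axis, 16 of 36 cells solid] → remaining = 96
after view 2 [y-axis, 20 of 36 cells solid] → remaining = 55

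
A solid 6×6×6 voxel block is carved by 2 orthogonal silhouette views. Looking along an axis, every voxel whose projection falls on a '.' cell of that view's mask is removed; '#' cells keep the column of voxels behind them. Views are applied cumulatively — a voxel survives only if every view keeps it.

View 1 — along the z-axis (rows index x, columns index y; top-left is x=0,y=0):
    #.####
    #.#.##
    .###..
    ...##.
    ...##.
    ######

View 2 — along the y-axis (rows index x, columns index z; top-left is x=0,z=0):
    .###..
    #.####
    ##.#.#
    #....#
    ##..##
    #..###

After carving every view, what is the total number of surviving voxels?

initial block: 6^3 = 216
[1] z-view keeps 22 columns → grid now 132
[2] y-view keeps 22 columns → grid now 83

83 voxels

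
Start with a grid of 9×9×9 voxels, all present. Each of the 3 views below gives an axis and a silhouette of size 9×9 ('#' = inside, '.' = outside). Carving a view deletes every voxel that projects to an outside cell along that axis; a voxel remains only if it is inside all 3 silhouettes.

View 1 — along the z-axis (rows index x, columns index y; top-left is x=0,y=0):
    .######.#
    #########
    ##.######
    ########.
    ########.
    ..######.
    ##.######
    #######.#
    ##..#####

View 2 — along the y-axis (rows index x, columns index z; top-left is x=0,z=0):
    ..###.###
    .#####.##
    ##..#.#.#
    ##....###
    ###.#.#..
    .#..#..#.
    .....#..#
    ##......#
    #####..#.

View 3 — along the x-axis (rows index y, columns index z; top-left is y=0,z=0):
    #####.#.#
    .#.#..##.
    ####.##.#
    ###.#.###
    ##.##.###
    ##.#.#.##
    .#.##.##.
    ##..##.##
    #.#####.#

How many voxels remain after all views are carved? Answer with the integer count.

full grid |V| = 729
V1 z: intersect with XY mask (69 set) -- 621 left
V2 y: intersect with XZ mask (42 set) -- 325 left
V3 x: intersect with YZ mask (56 set) -- 234 left

|visual hull| = 234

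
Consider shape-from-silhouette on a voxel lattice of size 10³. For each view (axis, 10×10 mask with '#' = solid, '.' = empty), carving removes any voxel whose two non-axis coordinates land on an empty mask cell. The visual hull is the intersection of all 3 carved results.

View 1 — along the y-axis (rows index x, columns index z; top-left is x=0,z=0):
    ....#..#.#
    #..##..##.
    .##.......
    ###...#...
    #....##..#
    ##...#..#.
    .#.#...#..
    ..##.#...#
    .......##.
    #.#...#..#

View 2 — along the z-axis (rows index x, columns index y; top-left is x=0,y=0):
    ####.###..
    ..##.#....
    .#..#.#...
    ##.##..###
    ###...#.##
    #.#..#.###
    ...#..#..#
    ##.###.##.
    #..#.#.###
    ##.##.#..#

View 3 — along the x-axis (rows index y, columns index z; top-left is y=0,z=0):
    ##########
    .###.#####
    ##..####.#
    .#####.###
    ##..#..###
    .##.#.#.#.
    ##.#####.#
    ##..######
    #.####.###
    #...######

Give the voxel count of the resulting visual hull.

145 voxels

initial block: 10^3 = 1000
step 1: project along y, AND mask (35/100) → |grid| = 350
step 2: project along z, AND mask (54/100) → |grid| = 191
step 3: project along x, AND mask (75/100) → |grid| = 145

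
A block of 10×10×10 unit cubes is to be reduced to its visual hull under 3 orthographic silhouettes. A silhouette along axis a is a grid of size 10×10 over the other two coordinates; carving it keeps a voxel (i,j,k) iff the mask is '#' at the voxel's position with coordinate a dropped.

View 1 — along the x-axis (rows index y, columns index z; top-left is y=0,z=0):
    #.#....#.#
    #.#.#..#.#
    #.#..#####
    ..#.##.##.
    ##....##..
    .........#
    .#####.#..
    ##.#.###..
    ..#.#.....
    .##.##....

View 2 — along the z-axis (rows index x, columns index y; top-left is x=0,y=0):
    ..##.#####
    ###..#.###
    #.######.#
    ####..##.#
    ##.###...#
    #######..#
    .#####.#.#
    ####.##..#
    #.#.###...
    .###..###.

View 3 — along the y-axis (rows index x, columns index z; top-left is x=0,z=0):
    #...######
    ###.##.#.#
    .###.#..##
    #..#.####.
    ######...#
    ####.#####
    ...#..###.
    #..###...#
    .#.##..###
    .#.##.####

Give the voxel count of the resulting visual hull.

start: 10×10×10 = 1000 voxels
[1] x-view keeps 44 columns → grid now 440
[2] z-view keeps 68 columns → grid now 310
[3] y-view keeps 64 columns → grid now 195

195 voxels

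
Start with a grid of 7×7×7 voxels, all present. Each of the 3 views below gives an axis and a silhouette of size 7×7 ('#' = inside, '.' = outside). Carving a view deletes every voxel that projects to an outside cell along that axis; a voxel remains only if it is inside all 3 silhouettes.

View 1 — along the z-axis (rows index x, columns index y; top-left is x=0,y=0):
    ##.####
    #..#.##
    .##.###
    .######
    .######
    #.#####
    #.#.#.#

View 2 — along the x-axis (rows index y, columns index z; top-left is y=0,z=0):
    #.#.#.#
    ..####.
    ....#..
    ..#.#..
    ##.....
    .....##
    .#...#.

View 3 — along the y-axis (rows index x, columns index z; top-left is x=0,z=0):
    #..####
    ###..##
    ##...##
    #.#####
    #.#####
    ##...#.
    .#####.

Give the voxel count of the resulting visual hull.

initial block: 7^3 = 343
[1] z-view keeps 37 columns → grid now 259
[2] x-view keeps 17 columns → grid now 85
[3] y-view keeps 34 columns → grid now 60

60 voxels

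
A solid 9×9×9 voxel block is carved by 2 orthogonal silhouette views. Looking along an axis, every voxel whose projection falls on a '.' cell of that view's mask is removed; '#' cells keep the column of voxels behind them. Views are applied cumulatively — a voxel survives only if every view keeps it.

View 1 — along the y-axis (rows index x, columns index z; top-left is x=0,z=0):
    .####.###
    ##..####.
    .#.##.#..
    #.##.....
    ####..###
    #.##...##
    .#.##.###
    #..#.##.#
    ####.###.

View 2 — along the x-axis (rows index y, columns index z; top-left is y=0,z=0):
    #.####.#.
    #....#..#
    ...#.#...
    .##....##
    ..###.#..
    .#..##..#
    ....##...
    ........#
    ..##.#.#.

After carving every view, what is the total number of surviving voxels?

voxel count = 155

start: 9×9×9 = 729 voxels
step 1: project along y, AND mask (50/81) → |grid| = 450
step 2: project along x, AND mask (30/81) → |grid| = 155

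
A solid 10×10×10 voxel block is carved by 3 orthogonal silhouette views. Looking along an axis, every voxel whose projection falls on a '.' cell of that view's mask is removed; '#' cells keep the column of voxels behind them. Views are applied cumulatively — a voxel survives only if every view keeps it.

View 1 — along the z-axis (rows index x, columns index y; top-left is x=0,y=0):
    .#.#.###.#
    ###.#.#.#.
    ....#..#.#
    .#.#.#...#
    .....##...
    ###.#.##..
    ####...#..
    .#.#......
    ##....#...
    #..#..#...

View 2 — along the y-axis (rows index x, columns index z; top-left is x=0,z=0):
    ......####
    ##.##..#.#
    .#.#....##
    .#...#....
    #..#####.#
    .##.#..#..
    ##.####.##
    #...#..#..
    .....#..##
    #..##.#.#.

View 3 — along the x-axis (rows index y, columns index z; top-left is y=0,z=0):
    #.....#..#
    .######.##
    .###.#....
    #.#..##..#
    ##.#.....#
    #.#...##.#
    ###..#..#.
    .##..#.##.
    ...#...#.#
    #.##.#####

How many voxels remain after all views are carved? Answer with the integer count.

start: 10×10×10 = 1000 voxels
[1] z-view keeps 40 columns → grid now 400
[2] y-view keeps 46 columns → grid now 188
[3] x-view keeps 50 columns → grid now 95

voxel count = 95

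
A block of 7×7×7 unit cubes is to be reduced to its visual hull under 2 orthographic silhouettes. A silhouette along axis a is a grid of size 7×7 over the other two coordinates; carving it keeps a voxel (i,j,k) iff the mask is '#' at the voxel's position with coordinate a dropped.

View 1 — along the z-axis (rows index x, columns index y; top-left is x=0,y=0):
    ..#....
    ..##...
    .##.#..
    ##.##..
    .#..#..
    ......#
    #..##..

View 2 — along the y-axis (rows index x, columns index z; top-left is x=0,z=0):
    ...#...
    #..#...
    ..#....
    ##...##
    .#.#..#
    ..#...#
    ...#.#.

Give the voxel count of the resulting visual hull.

voxel count = 38

full grid |V| = 343
[1] z-view keeps 16 columns → grid now 112
[2] y-view keeps 15 columns → grid now 38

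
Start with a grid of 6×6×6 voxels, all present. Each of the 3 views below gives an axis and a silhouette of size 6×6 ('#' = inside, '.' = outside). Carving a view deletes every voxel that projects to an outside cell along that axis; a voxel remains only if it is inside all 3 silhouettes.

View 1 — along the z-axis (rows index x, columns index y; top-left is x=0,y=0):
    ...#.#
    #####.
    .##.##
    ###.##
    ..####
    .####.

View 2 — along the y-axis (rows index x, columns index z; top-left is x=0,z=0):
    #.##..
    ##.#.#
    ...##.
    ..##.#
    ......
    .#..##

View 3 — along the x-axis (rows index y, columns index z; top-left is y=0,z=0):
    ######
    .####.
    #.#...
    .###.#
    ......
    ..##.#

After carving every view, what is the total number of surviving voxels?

remaining voxels: 30

initial block: 6^3 = 216
carve view 1 (along z, XY-mask fill 24/36): 144 voxels remain
carve view 2 (along y, XZ-mask fill 15/36): 61 voxels remain
carve view 3 (along x, YZ-mask fill 19/36): 30 voxels remain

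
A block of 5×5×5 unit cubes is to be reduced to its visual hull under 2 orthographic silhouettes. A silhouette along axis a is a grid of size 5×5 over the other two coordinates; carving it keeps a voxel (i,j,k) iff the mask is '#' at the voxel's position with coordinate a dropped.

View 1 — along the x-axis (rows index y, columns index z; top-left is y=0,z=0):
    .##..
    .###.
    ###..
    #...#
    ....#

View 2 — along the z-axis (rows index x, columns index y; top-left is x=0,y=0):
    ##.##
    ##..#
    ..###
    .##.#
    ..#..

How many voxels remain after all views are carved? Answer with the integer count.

|visual hull| = 30

full grid |V| = 125
step 1: project along x, AND mask (11/25) → |grid| = 55
step 2: project along z, AND mask (14/25) → |grid| = 30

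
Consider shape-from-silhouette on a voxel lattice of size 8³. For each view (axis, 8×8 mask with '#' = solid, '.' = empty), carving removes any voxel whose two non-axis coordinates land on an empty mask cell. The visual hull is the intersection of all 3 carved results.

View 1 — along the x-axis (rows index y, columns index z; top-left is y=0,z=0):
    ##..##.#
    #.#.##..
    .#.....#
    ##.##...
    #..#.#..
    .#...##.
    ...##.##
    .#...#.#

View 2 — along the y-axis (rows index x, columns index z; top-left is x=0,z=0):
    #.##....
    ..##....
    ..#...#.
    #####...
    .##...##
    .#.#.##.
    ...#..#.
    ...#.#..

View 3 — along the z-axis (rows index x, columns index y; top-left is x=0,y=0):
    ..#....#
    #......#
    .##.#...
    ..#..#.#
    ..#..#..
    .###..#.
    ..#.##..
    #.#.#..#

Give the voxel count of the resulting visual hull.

remaining voxels: 20

full grid |V| = 512
step 1: project along x, AND mask (28/64) → |grid| = 224
step 2: project along y, AND mask (24/64) → |grid| = 72
step 3: project along z, AND mask (23/64) → |grid| = 20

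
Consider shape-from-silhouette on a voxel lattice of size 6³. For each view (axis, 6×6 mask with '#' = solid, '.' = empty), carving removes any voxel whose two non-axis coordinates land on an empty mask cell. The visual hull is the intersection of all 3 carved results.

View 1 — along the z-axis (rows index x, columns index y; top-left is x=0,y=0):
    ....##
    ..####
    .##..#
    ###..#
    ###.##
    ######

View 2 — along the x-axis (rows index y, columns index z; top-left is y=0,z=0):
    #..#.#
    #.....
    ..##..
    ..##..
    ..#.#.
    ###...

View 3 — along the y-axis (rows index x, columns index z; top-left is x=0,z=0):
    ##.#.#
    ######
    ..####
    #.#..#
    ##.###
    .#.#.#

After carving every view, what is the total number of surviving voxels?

full grid |V| = 216
carve view 1 (along z, XY-mask fill 24/36): 144 voxels remain
carve view 2 (along x, YZ-mask fill 13/36): 53 voxels remain
carve view 3 (along y, XZ-mask fill 25/36): 33 voxels remain

voxel count = 33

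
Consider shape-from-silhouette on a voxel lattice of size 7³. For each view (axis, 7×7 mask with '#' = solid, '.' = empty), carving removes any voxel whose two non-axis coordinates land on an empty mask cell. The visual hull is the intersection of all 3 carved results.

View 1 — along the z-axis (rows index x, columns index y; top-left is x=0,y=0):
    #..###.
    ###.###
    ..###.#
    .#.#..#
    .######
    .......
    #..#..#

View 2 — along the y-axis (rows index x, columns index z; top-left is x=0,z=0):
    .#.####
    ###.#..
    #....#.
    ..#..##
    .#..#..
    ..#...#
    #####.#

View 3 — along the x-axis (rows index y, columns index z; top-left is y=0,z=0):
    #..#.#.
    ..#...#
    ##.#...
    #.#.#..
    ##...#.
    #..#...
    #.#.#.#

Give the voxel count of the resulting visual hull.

full grid |V| = 343
V1 z: intersect with XY mask (26 set) -- 182 left
V2 y: intersect with XZ mask (24 set) -- 91 left
V3 x: intersect with YZ mask (20 set) -- 39 left

remaining voxels: 39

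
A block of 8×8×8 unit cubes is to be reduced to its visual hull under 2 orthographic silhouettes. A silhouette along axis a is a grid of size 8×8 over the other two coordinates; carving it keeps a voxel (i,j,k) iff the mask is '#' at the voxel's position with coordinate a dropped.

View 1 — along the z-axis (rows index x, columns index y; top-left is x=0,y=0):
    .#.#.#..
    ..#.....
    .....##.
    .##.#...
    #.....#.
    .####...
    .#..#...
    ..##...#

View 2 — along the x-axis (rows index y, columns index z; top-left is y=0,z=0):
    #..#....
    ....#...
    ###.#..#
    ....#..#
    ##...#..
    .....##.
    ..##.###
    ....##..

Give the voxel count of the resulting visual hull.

57 voxels

before carving: 512 voxels (8×8×8)
[1] z-view keeps 20 columns → grid now 160
[2] x-view keeps 22 columns → grid now 57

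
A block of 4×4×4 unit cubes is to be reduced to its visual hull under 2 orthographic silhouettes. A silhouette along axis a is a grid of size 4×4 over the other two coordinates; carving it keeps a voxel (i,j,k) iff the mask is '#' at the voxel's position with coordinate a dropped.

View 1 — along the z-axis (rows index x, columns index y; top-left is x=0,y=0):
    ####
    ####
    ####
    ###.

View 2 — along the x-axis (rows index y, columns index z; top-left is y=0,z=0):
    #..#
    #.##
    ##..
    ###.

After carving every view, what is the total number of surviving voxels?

voxel count = 37

start: 4×4×4 = 64 voxels
V1 z: intersect with XY mask (15 set) -- 60 left
V2 x: intersect with YZ mask (10 set) -- 37 left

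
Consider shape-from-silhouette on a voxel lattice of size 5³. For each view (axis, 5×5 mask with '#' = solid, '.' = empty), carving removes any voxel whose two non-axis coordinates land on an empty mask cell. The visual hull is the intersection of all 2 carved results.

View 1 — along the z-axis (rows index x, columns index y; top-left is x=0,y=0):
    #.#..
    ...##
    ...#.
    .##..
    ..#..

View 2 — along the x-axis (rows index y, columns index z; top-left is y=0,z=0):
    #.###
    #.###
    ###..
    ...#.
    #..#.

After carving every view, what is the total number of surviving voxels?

before carving: 125 voxels (5×5×5)
after view 1 [z-axis, 8 of 25 cells solid] → remaining = 40
after view 2 [x-axis, 14 of 25 cells solid] → remaining = 21

|visual hull| = 21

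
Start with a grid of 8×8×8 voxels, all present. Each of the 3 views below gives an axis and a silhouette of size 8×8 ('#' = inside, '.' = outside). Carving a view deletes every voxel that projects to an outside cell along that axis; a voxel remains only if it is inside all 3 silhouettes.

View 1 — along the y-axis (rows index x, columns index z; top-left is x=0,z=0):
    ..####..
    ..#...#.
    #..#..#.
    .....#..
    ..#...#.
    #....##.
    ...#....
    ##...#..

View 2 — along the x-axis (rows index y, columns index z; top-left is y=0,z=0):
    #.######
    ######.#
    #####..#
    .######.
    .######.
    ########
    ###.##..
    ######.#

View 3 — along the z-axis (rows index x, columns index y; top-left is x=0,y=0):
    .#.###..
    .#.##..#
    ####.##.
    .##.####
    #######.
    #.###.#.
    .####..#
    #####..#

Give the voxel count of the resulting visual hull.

full grid |V| = 512
step 1: project along y, AND mask (19/64) → |grid| = 152
step 2: project along x, AND mask (52/64) → |grid| = 122
step 3: project along z, AND mask (43/64) → |grid| = 80

remaining voxels: 80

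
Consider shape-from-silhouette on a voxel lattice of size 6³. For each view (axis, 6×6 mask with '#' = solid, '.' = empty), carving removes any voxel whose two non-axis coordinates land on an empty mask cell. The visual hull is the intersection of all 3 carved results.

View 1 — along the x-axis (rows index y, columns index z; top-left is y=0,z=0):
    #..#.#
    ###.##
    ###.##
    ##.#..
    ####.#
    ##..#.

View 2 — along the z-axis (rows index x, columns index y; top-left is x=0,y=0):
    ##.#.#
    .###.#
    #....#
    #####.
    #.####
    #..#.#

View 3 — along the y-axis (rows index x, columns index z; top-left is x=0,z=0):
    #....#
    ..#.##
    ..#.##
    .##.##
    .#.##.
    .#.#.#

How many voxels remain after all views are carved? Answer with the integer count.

remaining voxels: 42

before carving: 216 voxels (6×6×6)
  1. axis=0 (YZ plane), |mask|=24  ⇒  voxels=144
  2. axis=2 (XY plane), |mask|=23  ⇒  voxels=85
  3. axis=1 (XZ plane), |mask|=18  ⇒  voxels=42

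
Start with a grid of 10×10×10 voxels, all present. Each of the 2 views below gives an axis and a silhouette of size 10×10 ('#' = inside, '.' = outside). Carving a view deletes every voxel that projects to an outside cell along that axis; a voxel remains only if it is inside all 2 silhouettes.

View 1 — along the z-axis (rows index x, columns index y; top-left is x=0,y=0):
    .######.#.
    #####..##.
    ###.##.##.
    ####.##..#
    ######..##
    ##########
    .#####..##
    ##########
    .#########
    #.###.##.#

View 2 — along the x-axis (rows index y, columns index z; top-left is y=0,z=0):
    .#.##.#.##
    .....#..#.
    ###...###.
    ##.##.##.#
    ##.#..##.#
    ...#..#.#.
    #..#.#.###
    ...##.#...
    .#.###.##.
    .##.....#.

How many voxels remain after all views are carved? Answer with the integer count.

initial block: 10^3 = 1000
after view 1 [z-axis, 79 of 100 cells solid] → remaining = 790
after view 2 [x-axis, 48 of 100 cells solid] → remaining = 384

384 voxels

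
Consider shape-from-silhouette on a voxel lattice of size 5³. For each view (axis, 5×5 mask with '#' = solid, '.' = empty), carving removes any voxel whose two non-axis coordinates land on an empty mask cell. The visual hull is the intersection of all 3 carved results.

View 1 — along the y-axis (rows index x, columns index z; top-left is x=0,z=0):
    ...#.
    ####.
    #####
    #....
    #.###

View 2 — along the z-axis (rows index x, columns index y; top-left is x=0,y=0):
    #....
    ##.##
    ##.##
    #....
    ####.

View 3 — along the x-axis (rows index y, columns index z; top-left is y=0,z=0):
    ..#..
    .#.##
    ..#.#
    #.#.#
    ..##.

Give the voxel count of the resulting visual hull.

24 voxels

full grid |V| = 125
after view 1 [y-axis, 15 of 25 cells solid] → remaining = 75
after view 2 [z-axis, 14 of 25 cells solid] → remaining = 54
after view 3 [x-axis, 11 of 25 cells solid] → remaining = 24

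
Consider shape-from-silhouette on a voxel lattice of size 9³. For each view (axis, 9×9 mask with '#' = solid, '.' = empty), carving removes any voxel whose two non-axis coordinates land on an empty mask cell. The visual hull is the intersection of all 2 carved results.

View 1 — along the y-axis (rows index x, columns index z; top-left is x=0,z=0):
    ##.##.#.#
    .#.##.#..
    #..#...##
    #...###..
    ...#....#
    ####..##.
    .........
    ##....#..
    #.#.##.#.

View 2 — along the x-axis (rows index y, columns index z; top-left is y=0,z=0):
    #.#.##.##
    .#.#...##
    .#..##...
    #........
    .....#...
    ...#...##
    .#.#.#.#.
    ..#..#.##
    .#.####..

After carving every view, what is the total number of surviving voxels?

108 voxels

before carving: 729 voxels (9×9×9)
step 1: project along y, AND mask (34/81) → |grid| = 306
step 2: project along x, AND mask (31/81) → |grid| = 108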